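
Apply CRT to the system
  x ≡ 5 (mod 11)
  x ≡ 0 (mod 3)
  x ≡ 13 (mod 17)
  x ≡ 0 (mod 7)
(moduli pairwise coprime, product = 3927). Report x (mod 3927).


Product of moduli M = 11 · 3 · 17 · 7 = 3927.
Merge one congruence at a time:
  Start: x ≡ 5 (mod 11).
  Combine with x ≡ 0 (mod 3); new modulus lcm = 33.
    Write x = 5 + 11·t and substitute into x ≡ 0 (mod 3): 11·t ≡ 0 − 5 = -5 (mod 3).
    Reduce coefficients mod 3: 2·t ≡ 1 (mod 3).
    The inverse of 2 mod 3 is 2 (since 2·2 = 4 = 1·3 + 1), so t ≡ 2·1 = 2 ≡ 2 (mod 3).
    Then x = 5 + 11·2 = 27, valid modulo lcm(11, 3) = 33: x ≡ 27 (mod 33).
  Combine with x ≡ 13 (mod 17); new modulus lcm = 561.
    Write x = 27 + 33·t and substitute into x ≡ 13 (mod 17): 33·t ≡ 13 − 27 = -14 (mod 17).
    Reduce coefficients mod 17: 16·t ≡ 3 (mod 17).
    The inverse of 16 mod 17 is 16 (since 16·16 = 256 = 15·17 + 1), so t ≡ 16·3 = 48 ≡ 14 (mod 17).
    Then x = 27 + 33·14 = 489, valid modulo lcm(33, 17) = 561: x ≡ 489 (mod 561).
  Combine with x ≡ 0 (mod 7); new modulus lcm = 3927.
    Write x = 489 + 561·t and substitute into x ≡ 0 (mod 7): 561·t ≡ 0 − 489 = -489 (mod 7).
    Reduce coefficients mod 7: 1·t ≡ 1 (mod 7).
    So t ≡ 1 (mod 7).
    Then x = 489 + 561·1 = 1050, valid modulo lcm(561, 7) = 3927: x ≡ 1050 (mod 3927).
Verify against each original: 1050 mod 11 = 5, 1050 mod 3 = 0, 1050 mod 17 = 13, 1050 mod 7 = 0.

x ≡ 1050 (mod 3927).


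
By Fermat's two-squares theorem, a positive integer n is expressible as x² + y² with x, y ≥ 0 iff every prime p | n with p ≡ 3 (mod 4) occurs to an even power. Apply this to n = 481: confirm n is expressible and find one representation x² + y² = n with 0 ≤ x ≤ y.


Step 1: Factor n = 481 = 13 · 37.
Step 2: Check the mod-4 condition on each prime factor: 13 ≡ 1 (mod 4), exponent 1; 37 ≡ 1 (mod 4), exponent 1.
All primes ≡ 3 (mod 4) appear to even exponent (or don't appear), so by the two-squares theorem n IS expressible as a sum of two squares.
Step 3: Build a representation. Here n = 13 · 37 is a product of primes ≡ 1 (mod 4). Each prime p ≡ 1 (mod 4) is itself a sum of two squares; find a² by testing p − a² for a perfect square:
  13: 13 − 1² = 12, 13 − 2² = 9 = 3² ⇒ 13 = 2² + 3².
  37: 37 − 1² = 36 = 6² ⇒ 37 = 1² + 6².
  Combine using the Brahmagupta–Fibonacci identity (a² + b²)(c² + d²) = (ac − bd)² + (ad + bc)² = (ac + bd)² + (ad − bc)²:
  13 · 37 = 481: from (2² + 3²)(1² + 6²), take (2·1 − 3·6, 2·6 + 3·1) = (2 − 18, 12 + 3) = (-16, 15); dropping signs (only squares matter) gives (16, 15); check 16² + 15² = 256 + 225 = 481 ✓.
Step 4: Order so x ≤ y and verify: 15² + 16² = 225 + 256 = 481 = n. ✓

n = 481 = 15² + 16² (one valid representation with x ≤ y).


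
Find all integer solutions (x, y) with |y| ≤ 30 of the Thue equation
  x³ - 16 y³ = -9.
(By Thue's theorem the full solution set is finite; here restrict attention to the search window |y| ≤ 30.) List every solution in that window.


The equation is x³ - 16y³ = -9. For fixed y, x³ = 16·y³ − 9, so a solution requires the RHS to be a perfect cube.
Strategy: iterate y from -30 to 30, compute RHS = 16·y³ − 9, and check whether it is a (positive or negative) perfect cube.
Check small values of y:
  y = 0: RHS = -9 is not a perfect cube.
  y = 1: RHS = 7 is not a perfect cube.
  y = -1: RHS = -25 is not a perfect cube.
  y = 2: RHS = 119 is not a perfect cube.
  y = -2: RHS = -137 is not a perfect cube.
  y = 3: RHS = 423 is not a perfect cube.
  y = -3: RHS = -441 is not a perfect cube.
Continuing the search up to |y| = 30 finds no solutions either.
No (x, y) in the scanned range satisfies the equation.

No integer solutions with |y| ≤ 30.


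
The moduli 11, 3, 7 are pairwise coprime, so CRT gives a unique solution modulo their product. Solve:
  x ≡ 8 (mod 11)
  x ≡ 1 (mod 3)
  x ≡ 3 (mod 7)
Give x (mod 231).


Moduli 11, 3, 7 are pairwise coprime; by CRT there is a unique solution modulo M = 11 · 3 · 7 = 231.
Solve pairwise, accumulating the modulus:
  Start with x ≡ 8 (mod 11).
  Combine with x ≡ 1 (mod 3): since gcd(11, 3) = 1, we get a unique residue mod 33.
    Write x = 8 + 11·t and substitute into x ≡ 1 (mod 3): 11·t ≡ 1 − 8 = -7 (mod 3).
    Reduce coefficients mod 3: 2·t ≡ 2 (mod 3).
    The inverse of 2 mod 3 is 2 (since 2·2 = 4 = 1·3 + 1), so t ≡ 2·2 = 4 ≡ 1 (mod 3).
    Then x = 8 + 11·1 = 19, valid modulo lcm(11, 3) = 33: x ≡ 19 (mod 33).
  Combine with x ≡ 3 (mod 7): since gcd(33, 7) = 1, we get a unique residue mod 231.
    Write x = 19 + 33·t and substitute into x ≡ 3 (mod 7): 33·t ≡ 3 − 19 = -16 (mod 7).
    Reduce coefficients mod 7: 5·t ≡ 5 (mod 7).
    The inverse of 5 mod 7 is 3 (since 5·3 = 15 = 2·7 + 1), so t ≡ 3·5 = 15 ≡ 1 (mod 7).
    Then x = 19 + 33·1 = 52, valid modulo lcm(33, 7) = 231: x ≡ 52 (mod 231).
Verify: 52 mod 11 = 8 ✓, 52 mod 3 = 1 ✓, 52 mod 7 = 3 ✓.

x ≡ 52 (mod 231).


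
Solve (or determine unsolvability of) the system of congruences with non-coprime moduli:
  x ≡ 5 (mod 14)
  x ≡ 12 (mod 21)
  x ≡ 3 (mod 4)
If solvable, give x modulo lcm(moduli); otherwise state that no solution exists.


Moduli 14, 21, 4 are not pairwise coprime, so CRT works modulo lcm(m_i) when all pairwise compatibility conditions hold.
Pairwise compatibility: gcd(m_i, m_j) must divide a_i - a_j for every pair.
Merge one congruence at a time:
  Start: x ≡ 5 (mod 14).
  Combine with x ≡ 12 (mod 21): gcd(14, 21) = 7; 12 - 5 = 7, which IS divisible by 7, so compatible.
    Write x = 5 + 14·t and substitute into x ≡ 12 (mod 21): 14·t ≡ 12 − 5 = 7 (mod 21).
    Divide the congruence (and modulus) by g = 7: 2·t ≡ 1 (mod 3).
    The inverse of 2 mod 3 is 2 (since 2·2 = 4 = 1·3 + 1), so t ≡ 2·1 = 2 ≡ 2 (mod 3).
    Then x = 5 + 14·2 = 33, valid modulo lcm(14, 21) = 42: x ≡ 33 (mod 42).
  Combine with x ≡ 3 (mod 4): gcd(42, 4) = 2; 3 - 33 = -30, which IS divisible by 2, so compatible.
    Write x = 33 + 42·t and substitute into x ≡ 3 (mod 4): 42·t ≡ 3 − 33 = -30 (mod 4).
    Divide the congruence (and modulus) by g = 2: 21·t ≡ -15 (mod 2).
    Reduce coefficients mod 2: 1·t ≡ 1 (mod 2).
    So t ≡ 1 (mod 2).
    Then x = 33 + 42·1 = 75, valid modulo lcm(42, 4) = 84: x ≡ 75 (mod 84).
Verify: 75 mod 14 = 5, 75 mod 21 = 12, 75 mod 4 = 3.

x ≡ 75 (mod 84).


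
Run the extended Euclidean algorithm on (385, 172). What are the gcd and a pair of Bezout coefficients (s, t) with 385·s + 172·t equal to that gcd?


Euclidean algorithm on (385, 172) — divide until remainder is 0:
  385 = 2 · 172 + 41
  172 = 4 · 41 + 8
  41 = 5 · 8 + 1
  8 = 8 · 1 + 0
gcd(385, 172) = 1.
Track Bezout coefficients alongside the remainders: start with r₀ = 385 = a·1 + b·0 (s = 1, t = 0) and r₁ = 172 = a·0 + b·1 (s = 0, t = 1); each new remainder r_{k+1} = r_{k-1} − q_k·r_k inherits s_{k+1} = s_{k-1} − q_k·s_k, t_{k+1} = t_{k-1} − q_k·t_k, so r_k = a·s_k + b·t_k at every step:
  q = 2: r = 41, s = 1 − 2·0 = 1, t = 0 − 2·1 = -2  (check: 385·1 + 172·(-2) = 41)
  q = 4: r = 8, s = 0 − 4·1 = -4, t = 1 − 4·(-2) = 9  (check: 385·(-4) + 172·9 = 8)
  q = 5: r = 1, s = 1 − 5·(-4) = 21, t = -2 − 5·9 = -47  (check: 385·21 + 172·(-47) = 1)
The row with r = 1 (the gcd) gives the Bezout coefficients s = 21, t = -47.
Result: 385 · (21) + 172 · (-47) = 1.

gcd(385, 172) = 1; s = 21, t = -47 (check: 385·21 + 172·(-47) = 1).


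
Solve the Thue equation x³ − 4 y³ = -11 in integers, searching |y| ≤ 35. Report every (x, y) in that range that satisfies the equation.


The equation is x³ - 4y³ = -11. For fixed y, x³ = 4·y³ − 11, so a solution requires the RHS to be a perfect cube.
Strategy: iterate y from -35 to 35, compute RHS = 4·y³ − 11, and check whether it is a (positive or negative) perfect cube.
Check small values of y:
  y = 0: RHS = -11 is not a perfect cube.
  y = 1: RHS = -7 is not a perfect cube.
  y = -1: RHS = -15 is not a perfect cube.
  y = 2: RHS = 21 is not a perfect cube.
  y = -2: RHS = -43 is not a perfect cube.
  y = 3: RHS = 97 is not a perfect cube.
  y = -3: RHS = -119 is not a perfect cube.
Continuing the search up to |y| = 35 finds no solutions either.
No (x, y) in the scanned range satisfies the equation.

No integer solutions with |y| ≤ 35.


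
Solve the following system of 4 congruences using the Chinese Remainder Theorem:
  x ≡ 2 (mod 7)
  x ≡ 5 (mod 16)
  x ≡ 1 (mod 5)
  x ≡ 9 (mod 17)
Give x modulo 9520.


Product of moduli M = 7 · 16 · 5 · 17 = 9520.
Merge one congruence at a time:
  Start: x ≡ 2 (mod 7).
  Combine with x ≡ 5 (mod 16); new modulus lcm = 112.
    Write x = 2 + 7·t and substitute into x ≡ 5 (mod 16): 7·t ≡ 5 − 2 = 3 (mod 16).
    The inverse of 7 mod 16 is 7 (since 7·7 = 49 = 3·16 + 1), so t ≡ 7·3 = 21 ≡ 5 (mod 16).
    Then x = 2 + 7·5 = 37, valid modulo lcm(7, 16) = 112: x ≡ 37 (mod 112).
  Combine with x ≡ 1 (mod 5); new modulus lcm = 560.
    Write x = 37 + 112·t and substitute into x ≡ 1 (mod 5): 112·t ≡ 1 − 37 = -36 (mod 5).
    Reduce coefficients mod 5: 2·t ≡ 4 (mod 5).
    The inverse of 2 mod 5 is 3 (since 2·3 = 6 = 1·5 + 1), so t ≡ 3·4 = 12 ≡ 2 (mod 5).
    Then x = 37 + 112·2 = 261, valid modulo lcm(112, 5) = 560: x ≡ 261 (mod 560).
  Combine with x ≡ 9 (mod 17); new modulus lcm = 9520.
    Write x = 261 + 560·t and substitute into x ≡ 9 (mod 17): 560·t ≡ 9 − 261 = -252 (mod 17).
    Reduce coefficients mod 17: 16·t ≡ 3 (mod 17).
    The inverse of 16 mod 17 is 16 (since 16·16 = 256 = 15·17 + 1), so t ≡ 16·3 = 48 ≡ 14 (mod 17).
    Then x = 261 + 560·14 = 8101, valid modulo lcm(560, 17) = 9520: x ≡ 8101 (mod 9520).
Verify against each original: 8101 mod 7 = 2, 8101 mod 16 = 5, 8101 mod 5 = 1, 8101 mod 17 = 9.

x ≡ 8101 (mod 9520).


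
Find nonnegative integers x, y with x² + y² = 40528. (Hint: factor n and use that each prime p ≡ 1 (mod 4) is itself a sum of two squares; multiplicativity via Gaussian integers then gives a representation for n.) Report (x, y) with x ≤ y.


Step 1: Factor n = 40528 = 2^4 · 17 · 149.
Step 2: Check the mod-4 condition on each prime factor: 2 = 2 (special); 17 ≡ 1 (mod 4), exponent 1; 149 ≡ 1 (mod 4), exponent 1.
All primes ≡ 3 (mod 4) appear to even exponent (or don't appear), so by the two-squares theorem n IS expressible as a sum of two squares.
Step 3: Build a representation. Group n = k² · m with k = 4 and m = 17 · 149 = 2533 (a product of primes ≡ 1 (mod 4)); a representation of m scales to one of n via (k·x)² + (k·y)² = k²(x² + y²). Each prime p ≡ 1 (mod 4) is itself a sum of two squares; find a² by testing p − a² for a perfect square:
  17: 17 − 1² = 16 = 4² ⇒ 17 = 1² + 4².
  149: 149 − 1² = 148, 149 − 2² = 145, 149 − 3² = 140, 149 − 4² = 133, 149 − 5² = 124, 149 − 6² = 113, 149 − 7² = 100 = 10² ⇒ 149 = 7² + 10².
  Combine using the Brahmagupta–Fibonacci identity (a² + b²)(c² + d²) = (ac − bd)² + (ad + bc)² = (ac + bd)² + (ad − bc)²:
  17 · 149 = 2533: from (1² + 4²)(7² + 10²), take (1·7 − 4·10, 1·10 + 4·7) = (7 − 40, 10 + 28) = (-33, 38); dropping signs (only squares matter) gives (33, 38); check 33² + 38² = 1089 + 1444 = 2533 ✓.
  Scale by k = 4: (4·33, 4·38) = (132, 152).
Step 4: Order so x ≤ y and verify: 132² + 152² = 17424 + 23104 = 40528 = n. ✓

n = 40528 = 132² + 152² (one valid representation with x ≤ y).


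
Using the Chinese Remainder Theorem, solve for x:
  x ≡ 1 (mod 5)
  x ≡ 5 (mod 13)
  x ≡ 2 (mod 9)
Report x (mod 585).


Moduli 5, 13, 9 are pairwise coprime; by CRT there is a unique solution modulo M = 5 · 13 · 9 = 585.
Solve pairwise, accumulating the modulus:
  Start with x ≡ 1 (mod 5).
  Combine with x ≡ 5 (mod 13): since gcd(5, 13) = 1, we get a unique residue mod 65.
    Write x = 1 + 5·t and substitute into x ≡ 5 (mod 13): 5·t ≡ 5 − 1 = 4 (mod 13).
    The inverse of 5 mod 13 is 8 (since 5·8 = 40 = 3·13 + 1), so t ≡ 8·4 = 32 ≡ 6 (mod 13).
    Then x = 1 + 5·6 = 31, valid modulo lcm(5, 13) = 65: x ≡ 31 (mod 65).
  Combine with x ≡ 2 (mod 9): since gcd(65, 9) = 1, we get a unique residue mod 585.
    Write x = 31 + 65·t and substitute into x ≡ 2 (mod 9): 65·t ≡ 2 − 31 = -29 (mod 9).
    Reduce coefficients mod 9: 2·t ≡ 7 (mod 9).
    The inverse of 2 mod 9 is 5 (since 2·5 = 10 = 1·9 + 1), so t ≡ 5·7 = 35 ≡ 8 (mod 9).
    Then x = 31 + 65·8 = 551, valid modulo lcm(65, 9) = 585: x ≡ 551 (mod 585).
Verify: 551 mod 5 = 1 ✓, 551 mod 13 = 5 ✓, 551 mod 9 = 2 ✓.

x ≡ 551 (mod 585).


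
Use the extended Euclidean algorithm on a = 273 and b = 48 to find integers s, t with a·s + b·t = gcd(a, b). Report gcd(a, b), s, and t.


Euclidean algorithm on (273, 48) — divide until remainder is 0:
  273 = 5 · 48 + 33
  48 = 1 · 33 + 15
  33 = 2 · 15 + 3
  15 = 5 · 3 + 0
gcd(273, 48) = 3.
Track Bezout coefficients alongside the remainders: start with r₀ = 273 = a·1 + b·0 (s = 1, t = 0) and r₁ = 48 = a·0 + b·1 (s = 0, t = 1); each new remainder r_{k+1} = r_{k-1} − q_k·r_k inherits s_{k+1} = s_{k-1} − q_k·s_k, t_{k+1} = t_{k-1} − q_k·t_k, so r_k = a·s_k + b·t_k at every step:
  q = 5: r = 33, s = 1 − 5·0 = 1, t = 0 − 5·1 = -5  (check: 273·1 + 48·(-5) = 33)
  q = 1: r = 15, s = 0 − 1·1 = -1, t = 1 − 1·(-5) = 6  (check: 273·(-1) + 48·6 = 15)
  q = 2: r = 3, s = 1 − 2·(-1) = 3, t = -5 − 2·6 = -17  (check: 273·3 + 48·(-17) = 3)
The row with r = 3 (the gcd) gives the Bezout coefficients s = 3, t = -17.
Result: 273 · (3) + 48 · (-17) = 3.

gcd(273, 48) = 3; s = 3, t = -17 (check: 273·3 + 48·(-17) = 3).


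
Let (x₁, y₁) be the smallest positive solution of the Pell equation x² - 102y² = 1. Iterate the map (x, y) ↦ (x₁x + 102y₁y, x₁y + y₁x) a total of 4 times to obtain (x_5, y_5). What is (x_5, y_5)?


Step 1: Find the fundamental solution (x₁, y₁) of x² - 102y² = 1.
  Expand √102 as a continued fraction. a₀ = ⌊√102⌋ = 10; iterate m_{k+1} = d_k·a_k − m_k, d_{k+1} = (102 − m_{k+1}²)/d_k, a_{k+1} = ⌊(a₀ + m_{k+1})/d_{k+1}⌋ (starting m₀ = 0, d₀ = 1), with convergents p_k = a_k·p_{k-1} + p_{k-2}, q_k = a_k·q_{k-1} + q_{k-2} (p₋₁ = 1, q₋₁ = 0):
  k = 0: a₀ = 10; p₀/q₀ = 10/1; p₀² − 102·q₀² = 100 − 102 = -2.
  k = 1: m = 10, d = 2, a = ⌊(10 + 10)/2⌋ = 10; p/q = (10·10 + 1)/(10·1 + 0) = 101/10; p² − 102·q² = 10201 − 10200 = 1.
  The first convergent with p² − 102·q² = 1 gives the fundamental solution (x₁, y₁) = (101, 10).
Step 2: Apply the recurrence (x_{n+1}, y_{n+1}) = (x₁x_n + 102y₁y_n, x₁y_n + y₁x_n) repeatedly.
  From (x_1, y_1) = (101, 10): x_2 = 101·101 + 102·10·10 = 20401; y_2 = 101·10 + 10·101 = 2020.
  From (x_2, y_2) = (20401, 2020): x_3 = 101·20401 + 102·10·2020 = 4120901; y_3 = 101·2020 + 10·20401 = 408030.
  From (x_3, y_3) = (4120901, 408030): x_4 = 101·4120901 + 102·10·408030 = 832401601; y_4 = 101·408030 + 10·4120901 = 82420040.
  From (x_4, y_4) = (832401601, 82420040): x_5 = 101·832401601 + 102·10·82420040 = 168141002501; y_5 = 101·82420040 + 10·832401601 = 16648440050.
Step 3: Verify x_5² - 102·y_5² = 28271396722041288255001 - 28271396722041288255000 = 1 (should be 1). ✓

(x_1, y_1) = (101, 10); (x_5, y_5) = (168141002501, 16648440050).


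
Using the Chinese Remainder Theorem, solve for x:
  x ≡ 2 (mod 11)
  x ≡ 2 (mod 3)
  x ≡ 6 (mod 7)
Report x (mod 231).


Moduli 11, 3, 7 are pairwise coprime; by CRT there is a unique solution modulo M = 11 · 3 · 7 = 231.
Solve pairwise, accumulating the modulus:
  Start with x ≡ 2 (mod 11).
  Combine with x ≡ 2 (mod 3): since gcd(11, 3) = 1, we get a unique residue mod 33.
    Write x = 2 + 11·t and substitute into x ≡ 2 (mod 3): 11·t ≡ 2 − 2 = 0 (mod 3).
    Reduce coefficients mod 3: 2·t ≡ 0 (mod 3).
    The inverse of 2 mod 3 is 2 (since 2·2 = 4 = 1·3 + 1), so t ≡ 2·0 = 0 ≡ 0 (mod 3).
    Then x = 2 + 11·0 = 2, valid modulo lcm(11, 3) = 33: x ≡ 2 (mod 33).
  Combine with x ≡ 6 (mod 7): since gcd(33, 7) = 1, we get a unique residue mod 231.
    Write x = 2 + 33·t and substitute into x ≡ 6 (mod 7): 33·t ≡ 6 − 2 = 4 (mod 7).
    Reduce coefficients mod 7: 5·t ≡ 4 (mod 7).
    The inverse of 5 mod 7 is 3 (since 5·3 = 15 = 2·7 + 1), so t ≡ 3·4 = 12 ≡ 5 (mod 7).
    Then x = 2 + 33·5 = 167, valid modulo lcm(33, 7) = 231: x ≡ 167 (mod 231).
Verify: 167 mod 11 = 2 ✓, 167 mod 3 = 2 ✓, 167 mod 7 = 6 ✓.

x ≡ 167 (mod 231).


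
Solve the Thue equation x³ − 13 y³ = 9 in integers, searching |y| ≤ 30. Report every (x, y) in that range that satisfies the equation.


The equation is x³ - 13y³ = 9. For fixed y, x³ = 13·y³ + 9, so a solution requires the RHS to be a perfect cube.
Strategy: iterate y from -30 to 30, compute RHS = 13·y³ + 9, and check whether it is a (positive or negative) perfect cube.
Check small values of y:
  y = 0: RHS = 9 is not a perfect cube.
  y = 1: RHS = 22 is not a perfect cube.
  y = -1: RHS = -4 is not a perfect cube.
  y = 2: RHS = 113 is not a perfect cube.
  y = -2: RHS = -95 is not a perfect cube.
  y = 3: RHS = 360 is not a perfect cube.
  y = -3: RHS = -342 is not a perfect cube.
Continuing the search up to |y| = 30 finds no solutions either.
No (x, y) in the scanned range satisfies the equation.

No integer solutions with |y| ≤ 30.


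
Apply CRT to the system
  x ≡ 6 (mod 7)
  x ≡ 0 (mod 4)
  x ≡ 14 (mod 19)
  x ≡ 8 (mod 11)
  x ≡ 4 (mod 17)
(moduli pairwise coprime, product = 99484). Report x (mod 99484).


Product of moduli M = 7 · 4 · 19 · 11 · 17 = 99484.
Merge one congruence at a time:
  Start: x ≡ 6 (mod 7).
  Combine with x ≡ 0 (mod 4); new modulus lcm = 28.
    Write x = 6 + 7·t and substitute into x ≡ 0 (mod 4): 7·t ≡ 0 − 6 = -6 (mod 4).
    Reduce coefficients mod 4: 3·t ≡ 2 (mod 4).
    The inverse of 3 mod 4 is 3 (since 3·3 = 9 = 2·4 + 1), so t ≡ 3·2 = 6 ≡ 2 (mod 4).
    Then x = 6 + 7·2 = 20, valid modulo lcm(7, 4) = 28: x ≡ 20 (mod 28).
  Combine with x ≡ 14 (mod 19); new modulus lcm = 532.
    Write x = 20 + 28·t and substitute into x ≡ 14 (mod 19): 28·t ≡ 14 − 20 = -6 (mod 19).
    Reduce coefficients mod 19: 9·t ≡ 13 (mod 19).
    The inverse of 9 mod 19 is 17 (since 9·17 = 153 = 8·19 + 1), so t ≡ 17·13 = 221 ≡ 12 (mod 19).
    Then x = 20 + 28·12 = 356, valid modulo lcm(28, 19) = 532: x ≡ 356 (mod 532).
  Combine with x ≡ 8 (mod 11); new modulus lcm = 5852.
    Write x = 356 + 532·t and substitute into x ≡ 8 (mod 11): 532·t ≡ 8 − 356 = -348 (mod 11).
    Reduce coefficients mod 11: 4·t ≡ 4 (mod 11).
    The inverse of 4 mod 11 is 3 (since 4·3 = 12 = 1·11 + 1), so t ≡ 3·4 = 12 ≡ 1 (mod 11).
    Then x = 356 + 532·1 = 888, valid modulo lcm(532, 11) = 5852: x ≡ 888 (mod 5852).
  Combine with x ≡ 4 (mod 17); new modulus lcm = 99484.
    Write x = 888 + 5852·t and substitute into x ≡ 4 (mod 17): 5852·t ≡ 4 − 888 = -884 (mod 17).
    Reduce coefficients mod 17: 4·t ≡ 0 (mod 17).
    The inverse of 4 mod 17 is 13 (since 4·13 = 52 = 3·17 + 1), so t ≡ 13·0 = 0 ≡ 0 (mod 17).
    Then x = 888 + 5852·0 = 888, valid modulo lcm(5852, 17) = 99484: x ≡ 888 (mod 99484).
Verify against each original: 888 mod 7 = 6, 888 mod 4 = 0, 888 mod 19 = 14, 888 mod 11 = 8, 888 mod 17 = 4.

x ≡ 888 (mod 99484).


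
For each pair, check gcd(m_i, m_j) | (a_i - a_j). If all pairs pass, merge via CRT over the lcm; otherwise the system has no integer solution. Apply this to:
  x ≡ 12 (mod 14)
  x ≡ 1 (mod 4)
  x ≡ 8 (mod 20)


Moduli 14, 4, 20 are not pairwise coprime, so CRT works modulo lcm(m_i) when all pairwise compatibility conditions hold.
Pairwise compatibility: gcd(m_i, m_j) must divide a_i - a_j for every pair.
Merge one congruence at a time:
  Start: x ≡ 12 (mod 14).
  Combine with x ≡ 1 (mod 4): gcd(14, 4) = 2, and 1 - 12 = -11 is NOT divisible by 2.
    ⇒ system is inconsistent (no integer solution).

No solution (the system is inconsistent).


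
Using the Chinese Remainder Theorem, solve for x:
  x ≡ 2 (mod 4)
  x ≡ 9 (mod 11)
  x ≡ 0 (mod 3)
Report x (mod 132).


Moduli 4, 11, 3 are pairwise coprime; by CRT there is a unique solution modulo M = 4 · 11 · 3 = 132.
Solve pairwise, accumulating the modulus:
  Start with x ≡ 2 (mod 4).
  Combine with x ≡ 9 (mod 11): since gcd(4, 11) = 1, we get a unique residue mod 44.
    Write x = 2 + 4·t and substitute into x ≡ 9 (mod 11): 4·t ≡ 9 − 2 = 7 (mod 11).
    The inverse of 4 mod 11 is 3 (since 4·3 = 12 = 1·11 + 1), so t ≡ 3·7 = 21 ≡ 10 (mod 11).
    Then x = 2 + 4·10 = 42, valid modulo lcm(4, 11) = 44: x ≡ 42 (mod 44).
  Combine with x ≡ 0 (mod 3): since gcd(44, 3) = 1, we get a unique residue mod 132.
    Write x = 42 + 44·t and substitute into x ≡ 0 (mod 3): 44·t ≡ 0 − 42 = -42 (mod 3).
    Reduce coefficients mod 3: 2·t ≡ 0 (mod 3).
    The inverse of 2 mod 3 is 2 (since 2·2 = 4 = 1·3 + 1), so t ≡ 2·0 = 0 ≡ 0 (mod 3).
    Then x = 42 + 44·0 = 42, valid modulo lcm(44, 3) = 132: x ≡ 42 (mod 132).
Verify: 42 mod 4 = 2 ✓, 42 mod 11 = 9 ✓, 42 mod 3 = 0 ✓.

x ≡ 42 (mod 132).


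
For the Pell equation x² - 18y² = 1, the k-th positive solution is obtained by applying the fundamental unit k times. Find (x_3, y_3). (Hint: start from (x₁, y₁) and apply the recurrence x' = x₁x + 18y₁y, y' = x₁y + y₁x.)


Step 1: Find the fundamental solution (x₁, y₁) of x² - 18y² = 1.
  Expand √18 as a continued fraction. a₀ = ⌊√18⌋ = 4; iterate m_{k+1} = d_k·a_k − m_k, d_{k+1} = (18 − m_{k+1}²)/d_k, a_{k+1} = ⌊(a₀ + m_{k+1})/d_{k+1}⌋ (starting m₀ = 0, d₀ = 1), with convergents p_k = a_k·p_{k-1} + p_{k-2}, q_k = a_k·q_{k-1} + q_{k-2} (p₋₁ = 1, q₋₁ = 0):
  k = 0: a₀ = 4; p₀/q₀ = 4/1; p₀² − 18·q₀² = 16 − 18 = -2.
  k = 1: m = 4, d = 2, a = ⌊(4 + 4)/2⌋ = 4; p/q = (4·4 + 1)/(4·1 + 0) = 17/4; p² − 18·q² = 289 − 288 = 1.
  The first convergent with p² − 18·q² = 1 gives the fundamental solution (x₁, y₁) = (17, 4).
Step 2: Apply the recurrence (x_{n+1}, y_{n+1}) = (x₁x_n + 18y₁y_n, x₁y_n + y₁x_n) repeatedly.
  From (x_1, y_1) = (17, 4): x_2 = 17·17 + 18·4·4 = 577; y_2 = 17·4 + 4·17 = 136.
  From (x_2, y_2) = (577, 136): x_3 = 17·577 + 18·4·136 = 19601; y_3 = 17·136 + 4·577 = 4620.
Step 3: Verify x_3² - 18·y_3² = 384199201 - 384199200 = 1 (should be 1). ✓

(x_1, y_1) = (17, 4); (x_3, y_3) = (19601, 4620).


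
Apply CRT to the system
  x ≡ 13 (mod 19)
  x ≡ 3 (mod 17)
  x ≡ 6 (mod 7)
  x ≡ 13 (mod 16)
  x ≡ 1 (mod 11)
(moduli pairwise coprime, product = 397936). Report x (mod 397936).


Product of moduli M = 19 · 17 · 7 · 16 · 11 = 397936.
Merge one congruence at a time:
  Start: x ≡ 13 (mod 19).
  Combine with x ≡ 3 (mod 17); new modulus lcm = 323.
    Write x = 13 + 19·t and substitute into x ≡ 3 (mod 17): 19·t ≡ 3 − 13 = -10 (mod 17).
    Reduce coefficients mod 17: 2·t ≡ 7 (mod 17).
    The inverse of 2 mod 17 is 9 (since 2·9 = 18 = 1·17 + 1), so t ≡ 9·7 = 63 ≡ 12 (mod 17).
    Then x = 13 + 19·12 = 241, valid modulo lcm(19, 17) = 323: x ≡ 241 (mod 323).
  Combine with x ≡ 6 (mod 7); new modulus lcm = 2261.
    Write x = 241 + 323·t and substitute into x ≡ 6 (mod 7): 323·t ≡ 6 − 241 = -235 (mod 7).
    Reduce coefficients mod 7: 1·t ≡ 3 (mod 7).
    So t ≡ 3 (mod 7).
    Then x = 241 + 323·3 = 1210, valid modulo lcm(323, 7) = 2261: x ≡ 1210 (mod 2261).
  Combine with x ≡ 13 (mod 16); new modulus lcm = 36176.
    Write x = 1210 + 2261·t and substitute into x ≡ 13 (mod 16): 2261·t ≡ 13 − 1210 = -1197 (mod 16).
    Reduce coefficients mod 16: 5·t ≡ 3 (mod 16).
    The inverse of 5 mod 16 is 13 (since 5·13 = 65 = 4·16 + 1), so t ≡ 13·3 = 39 ≡ 7 (mod 16).
    Then x = 1210 + 2261·7 = 17037, valid modulo lcm(2261, 16) = 36176: x ≡ 17037 (mod 36176).
  Combine with x ≡ 1 (mod 11); new modulus lcm = 397936.
    Write x = 17037 + 36176·t and substitute into x ≡ 1 (mod 11): 36176·t ≡ 1 − 17037 = -17036 (mod 11).
    Reduce coefficients mod 11: 8·t ≡ 3 (mod 11).
    The inverse of 8 mod 11 is 7 (since 8·7 = 56 = 5·11 + 1), so t ≡ 7·3 = 21 ≡ 10 (mod 11).
    Then x = 17037 + 36176·10 = 378797, valid modulo lcm(36176, 11) = 397936: x ≡ 378797 (mod 397936).
Verify against each original: 378797 mod 19 = 13, 378797 mod 17 = 3, 378797 mod 7 = 6, 378797 mod 16 = 13, 378797 mod 11 = 1.

x ≡ 378797 (mod 397936).


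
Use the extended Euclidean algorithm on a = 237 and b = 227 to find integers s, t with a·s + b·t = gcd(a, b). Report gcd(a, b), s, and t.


Euclidean algorithm on (237, 227) — divide until remainder is 0:
  237 = 1 · 227 + 10
  227 = 22 · 10 + 7
  10 = 1 · 7 + 3
  7 = 2 · 3 + 1
  3 = 3 · 1 + 0
gcd(237, 227) = 1.
Track Bezout coefficients alongside the remainders: start with r₀ = 237 = a·1 + b·0 (s = 1, t = 0) and r₁ = 227 = a·0 + b·1 (s = 0, t = 1); each new remainder r_{k+1} = r_{k-1} − q_k·r_k inherits s_{k+1} = s_{k-1} − q_k·s_k, t_{k+1} = t_{k-1} − q_k·t_k, so r_k = a·s_k + b·t_k at every step:
  q = 1: r = 10, s = 1 − 1·0 = 1, t = 0 − 1·1 = -1  (check: 237·1 + 227·(-1) = 10)
  q = 22: r = 7, s = 0 − 22·1 = -22, t = 1 − 22·(-1) = 23  (check: 237·(-22) + 227·23 = 7)
  q = 1: r = 3, s = 1 − 1·(-22) = 23, t = -1 − 1·23 = -24  (check: 237·23 + 227·(-24) = 3)
  q = 2: r = 1, s = -22 − 2·23 = -68, t = 23 − 2·(-24) = 71  (check: 237·(-68) + 227·71 = 1)
The row with r = 1 (the gcd) gives the Bezout coefficients s = -68, t = 71.
Result: 237 · (-68) + 227 · (71) = 1.

gcd(237, 227) = 1; s = -68, t = 71 (check: 237·(-68) + 227·71 = 1).


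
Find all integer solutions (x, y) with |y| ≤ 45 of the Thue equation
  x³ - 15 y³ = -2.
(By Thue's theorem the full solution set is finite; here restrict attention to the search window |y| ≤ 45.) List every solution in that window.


The equation is x³ - 15y³ = -2. For fixed y, x³ = 15·y³ − 2, so a solution requires the RHS to be a perfect cube.
Strategy: iterate y from -45 to 45, compute RHS = 15·y³ − 2, and check whether it is a (positive or negative) perfect cube.
Check small values of y:
  y = 0: RHS = -2 is not a perfect cube.
  y = 1: RHS = 13 is not a perfect cube.
  y = -1: RHS = -17 is not a perfect cube.
  y = 2: RHS = 118 is not a perfect cube.
  y = -2: RHS = -122 is not a perfect cube.
  y = 3: RHS = 403 is not a perfect cube.
  y = -3: RHS = -407 is not a perfect cube.
Continuing the search up to |y| = 45 finds no solutions either.
No (x, y) in the scanned range satisfies the equation.

No integer solutions with |y| ≤ 45.


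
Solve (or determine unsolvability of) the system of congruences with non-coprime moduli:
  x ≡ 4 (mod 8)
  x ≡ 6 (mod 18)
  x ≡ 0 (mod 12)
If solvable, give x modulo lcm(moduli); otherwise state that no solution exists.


Moduli 8, 18, 12 are not pairwise coprime, so CRT works modulo lcm(m_i) when all pairwise compatibility conditions hold.
Pairwise compatibility: gcd(m_i, m_j) must divide a_i - a_j for every pair.
Merge one congruence at a time:
  Start: x ≡ 4 (mod 8).
  Combine with x ≡ 6 (mod 18): gcd(8, 18) = 2; 6 - 4 = 2, which IS divisible by 2, so compatible.
    Write x = 4 + 8·t and substitute into x ≡ 6 (mod 18): 8·t ≡ 6 − 4 = 2 (mod 18).
    Divide the congruence (and modulus) by g = 2: 4·t ≡ 1 (mod 9).
    The inverse of 4 mod 9 is 7 (since 4·7 = 28 = 3·9 + 1), so t ≡ 7·1 = 7 ≡ 7 (mod 9).
    Then x = 4 + 8·7 = 60, valid modulo lcm(8, 18) = 72: x ≡ 60 (mod 72).
  Combine with x ≡ 0 (mod 12): gcd(72, 12) = 12; 0 - 60 = -60, which IS divisible by 12, so compatible.
    Write x = 60 + 72·t and substitute into x ≡ 0 (mod 12): 72·t ≡ 0 − 60 = -60 (mod 12).
    Divide the congruence (and modulus) by g = 12: 6·t ≡ -5 (mod 1).
    Modulo 1 every t works; take t = 0.
    Then x = 60 + 72·0 = 60, valid modulo lcm(72, 12) = 72: x ≡ 60 (mod 72).
Verify: 60 mod 8 = 4, 60 mod 18 = 6, 60 mod 12 = 0.

x ≡ 60 (mod 72).


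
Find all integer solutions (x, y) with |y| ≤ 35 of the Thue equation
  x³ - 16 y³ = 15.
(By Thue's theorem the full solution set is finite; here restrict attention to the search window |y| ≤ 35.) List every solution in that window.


The equation is x³ - 16y³ = 15. For fixed y, x³ = 16·y³ + 15, so a solution requires the RHS to be a perfect cube.
Strategy: iterate y from -35 to 35, compute RHS = 16·y³ + 15, and check whether it is a (positive or negative) perfect cube.
Check small values of y:
  y = 0: RHS = 15 is not a perfect cube.
  y = 1: RHS = 31 is not a perfect cube.
  y = -1: RHS = -1 = (-1)³ ⇒ x = -1 works.
  y = 2: RHS = 143 is not a perfect cube.
  y = -2: RHS = -113 is not a perfect cube.
  y = 3: RHS = 447 is not a perfect cube.
  y = -3: RHS = -417 is not a perfect cube.
Continuing the search up to |y| = 35 finds no further solutions beyond those listed.
Collected solutions: (-1, -1).

Solutions (with |y| ≤ 35): (-1, -1).


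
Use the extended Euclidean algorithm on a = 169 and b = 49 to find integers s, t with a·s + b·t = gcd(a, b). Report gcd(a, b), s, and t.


Euclidean algorithm on (169, 49) — divide until remainder is 0:
  169 = 3 · 49 + 22
  49 = 2 · 22 + 5
  22 = 4 · 5 + 2
  5 = 2 · 2 + 1
  2 = 2 · 1 + 0
gcd(169, 49) = 1.
Track Bezout coefficients alongside the remainders: start with r₀ = 169 = a·1 + b·0 (s = 1, t = 0) and r₁ = 49 = a·0 + b·1 (s = 0, t = 1); each new remainder r_{k+1} = r_{k-1} − q_k·r_k inherits s_{k+1} = s_{k-1} − q_k·s_k, t_{k+1} = t_{k-1} − q_k·t_k, so r_k = a·s_k + b·t_k at every step:
  q = 3: r = 22, s = 1 − 3·0 = 1, t = 0 − 3·1 = -3  (check: 169·1 + 49·(-3) = 22)
  q = 2: r = 5, s = 0 − 2·1 = -2, t = 1 − 2·(-3) = 7  (check: 169·(-2) + 49·7 = 5)
  q = 4: r = 2, s = 1 − 4·(-2) = 9, t = -3 − 4·7 = -31  (check: 169·9 + 49·(-31) = 2)
  q = 2: r = 1, s = -2 − 2·9 = -20, t = 7 − 2·(-31) = 69  (check: 169·(-20) + 49·69 = 1)
The row with r = 1 (the gcd) gives the Bezout coefficients s = -20, t = 69.
Result: 169 · (-20) + 49 · (69) = 1.

gcd(169, 49) = 1; s = -20, t = 69 (check: 169·(-20) + 49·69 = 1).


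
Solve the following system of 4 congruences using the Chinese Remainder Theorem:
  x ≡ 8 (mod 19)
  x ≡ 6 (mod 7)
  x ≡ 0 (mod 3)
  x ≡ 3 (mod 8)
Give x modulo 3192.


Product of moduli M = 19 · 7 · 3 · 8 = 3192.
Merge one congruence at a time:
  Start: x ≡ 8 (mod 19).
  Combine with x ≡ 6 (mod 7); new modulus lcm = 133.
    Write x = 8 + 19·t and substitute into x ≡ 6 (mod 7): 19·t ≡ 6 − 8 = -2 (mod 7).
    Reduce coefficients mod 7: 5·t ≡ 5 (mod 7).
    The inverse of 5 mod 7 is 3 (since 5·3 = 15 = 2·7 + 1), so t ≡ 3·5 = 15 ≡ 1 (mod 7).
    Then x = 8 + 19·1 = 27, valid modulo lcm(19, 7) = 133: x ≡ 27 (mod 133).
  Combine with x ≡ 0 (mod 3); new modulus lcm = 399.
    Write x = 27 + 133·t and substitute into x ≡ 0 (mod 3): 133·t ≡ 0 − 27 = -27 (mod 3).
    Reduce coefficients mod 3: 1·t ≡ 0 (mod 3).
    So t ≡ 0 (mod 3).
    Then x = 27 + 133·0 = 27, valid modulo lcm(133, 3) = 399: x ≡ 27 (mod 399).
  Combine with x ≡ 3 (mod 8); new modulus lcm = 3192.
    Write x = 27 + 399·t and substitute into x ≡ 3 (mod 8): 399·t ≡ 3 − 27 = -24 (mod 8).
    Reduce coefficients mod 8: 7·t ≡ 0 (mod 8).
    The inverse of 7 mod 8 is 7 (since 7·7 = 49 = 6·8 + 1), so t ≡ 7·0 = 0 ≡ 0 (mod 8).
    Then x = 27 + 399·0 = 27, valid modulo lcm(399, 8) = 3192: x ≡ 27 (mod 3192).
Verify against each original: 27 mod 19 = 8, 27 mod 7 = 6, 27 mod 3 = 0, 27 mod 8 = 3.

x ≡ 27 (mod 3192).


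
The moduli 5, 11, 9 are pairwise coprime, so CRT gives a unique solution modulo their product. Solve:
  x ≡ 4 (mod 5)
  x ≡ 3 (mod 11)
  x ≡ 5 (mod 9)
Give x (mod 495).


Moduli 5, 11, 9 are pairwise coprime; by CRT there is a unique solution modulo M = 5 · 11 · 9 = 495.
Solve pairwise, accumulating the modulus:
  Start with x ≡ 4 (mod 5).
  Combine with x ≡ 3 (mod 11): since gcd(5, 11) = 1, we get a unique residue mod 55.
    Write x = 4 + 5·t and substitute into x ≡ 3 (mod 11): 5·t ≡ 3 − 4 = -1 (mod 11).
    Reduce coefficients mod 11: 5·t ≡ 10 (mod 11).
    The inverse of 5 mod 11 is 9 (since 5·9 = 45 = 4·11 + 1), so t ≡ 9·10 = 90 ≡ 2 (mod 11).
    Then x = 4 + 5·2 = 14, valid modulo lcm(5, 11) = 55: x ≡ 14 (mod 55).
  Combine with x ≡ 5 (mod 9): since gcd(55, 9) = 1, we get a unique residue mod 495.
    Write x = 14 + 55·t and substitute into x ≡ 5 (mod 9): 55·t ≡ 5 − 14 = -9 (mod 9).
    Reduce coefficients mod 9: 1·t ≡ 0 (mod 9).
    So t ≡ 0 (mod 9).
    Then x = 14 + 55·0 = 14, valid modulo lcm(55, 9) = 495: x ≡ 14 (mod 495).
Verify: 14 mod 5 = 4 ✓, 14 mod 11 = 3 ✓, 14 mod 9 = 5 ✓.

x ≡ 14 (mod 495).


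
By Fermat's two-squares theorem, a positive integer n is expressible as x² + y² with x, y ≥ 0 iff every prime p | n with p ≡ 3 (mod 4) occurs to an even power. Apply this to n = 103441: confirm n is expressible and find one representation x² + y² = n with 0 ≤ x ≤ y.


Step 1: Factor n = 103441 = 13 · 73 · 109.
Step 2: Check the mod-4 condition on each prime factor: 13 ≡ 1 (mod 4), exponent 1; 73 ≡ 1 (mod 4), exponent 1; 109 ≡ 1 (mod 4), exponent 1.
All primes ≡ 3 (mod 4) appear to even exponent (or don't appear), so by the two-squares theorem n IS expressible as a sum of two squares.
Step 3: Build a representation. Here n = 13 · 73 · 109 is a product of primes ≡ 1 (mod 4). Each prime p ≡ 1 (mod 4) is itself a sum of two squares; find a² by testing p − a² for a perfect square:
  13: 13 − 1² = 12, 13 − 2² = 9 = 3² ⇒ 13 = 2² + 3².
  73: 73 − 1² = 72, 73 − 2² = 69, 73 − 3² = 64 = 8² ⇒ 73 = 3² + 8².
  109: 109 − 1² = 108, 109 − 2² = 105, 109 − 3² = 100 = 10² ⇒ 109 = 3² + 10².
  Combine using the Brahmagupta–Fibonacci identity (a² + b²)(c² + d²) = (ac − bd)² + (ad + bc)² = (ac + bd)² + (ad − bc)²:
  13 · 73 = 949: from (2² + 3²)(3² + 8²), take (2·3 − 3·8, 2·8 + 3·3) = (6 − 24, 16 + 9) = (-18, 25); dropping signs (only squares matter) gives (18, 25); check 18² + 25² = 324 + 625 = 949 ✓.
  949 · 109 = 103441: from (18² + 25²)(3² + 10²), take (18·3 − 25·10, 18·10 + 25·3) = (54 − 250, 180 + 75) = (-196, 255); dropping signs (only squares matter) gives (196, 255); check 196² + 255² = 38416 + 65025 = 103441 ✓.
Step 4: Order so x ≤ y and verify: 196² + 255² = 38416 + 65025 = 103441 = n. ✓

n = 103441 = 196² + 255² (one valid representation with x ≤ y).


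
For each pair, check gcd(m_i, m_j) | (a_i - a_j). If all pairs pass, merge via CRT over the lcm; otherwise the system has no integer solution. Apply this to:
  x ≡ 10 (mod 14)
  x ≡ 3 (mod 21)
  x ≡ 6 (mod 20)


Moduli 14, 21, 20 are not pairwise coprime, so CRT works modulo lcm(m_i) when all pairwise compatibility conditions hold.
Pairwise compatibility: gcd(m_i, m_j) must divide a_i - a_j for every pair.
Merge one congruence at a time:
  Start: x ≡ 10 (mod 14).
  Combine with x ≡ 3 (mod 21): gcd(14, 21) = 7; 3 - 10 = -7, which IS divisible by 7, so compatible.
    Write x = 10 + 14·t and substitute into x ≡ 3 (mod 21): 14·t ≡ 3 − 10 = -7 (mod 21).
    Divide the congruence (and modulus) by g = 7: 2·t ≡ -1 (mod 3).
    Reduce coefficients mod 3: 2·t ≡ 2 (mod 3).
    The inverse of 2 mod 3 is 2 (since 2·2 = 4 = 1·3 + 1), so t ≡ 2·2 = 4 ≡ 1 (mod 3).
    Then x = 10 + 14·1 = 24, valid modulo lcm(14, 21) = 42: x ≡ 24 (mod 42).
  Combine with x ≡ 6 (mod 20): gcd(42, 20) = 2; 6 - 24 = -18, which IS divisible by 2, so compatible.
    Write x = 24 + 42·t and substitute into x ≡ 6 (mod 20): 42·t ≡ 6 − 24 = -18 (mod 20).
    Divide the congruence (and modulus) by g = 2: 21·t ≡ -9 (mod 10).
    Reduce coefficients mod 10: 1·t ≡ 1 (mod 10).
    So t ≡ 1 (mod 10).
    Then x = 24 + 42·1 = 66, valid modulo lcm(42, 20) = 420: x ≡ 66 (mod 420).
Verify: 66 mod 14 = 10, 66 mod 21 = 3, 66 mod 20 = 6.

x ≡ 66 (mod 420).


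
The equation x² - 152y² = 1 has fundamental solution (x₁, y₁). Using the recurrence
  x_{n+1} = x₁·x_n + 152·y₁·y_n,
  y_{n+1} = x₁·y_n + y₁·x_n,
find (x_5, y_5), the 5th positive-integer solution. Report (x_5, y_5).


Step 1: Find the fundamental solution (x₁, y₁) of x² - 152y² = 1.
  Expand √152 as a continued fraction. a₀ = ⌊√152⌋ = 12; iterate m_{k+1} = d_k·a_k − m_k, d_{k+1} = (152 − m_{k+1}²)/d_k, a_{k+1} = ⌊(a₀ + m_{k+1})/d_{k+1}⌋ (starting m₀ = 0, d₀ = 1), with convergents p_k = a_k·p_{k-1} + p_{k-2}, q_k = a_k·q_{k-1} + q_{k-2} (p₋₁ = 1, q₋₁ = 0):
  k = 0: a₀ = 12; p₀/q₀ = 12/1; p₀² − 152·q₀² = 144 − 152 = -8.
  k = 1: m = 12, d = 8, a = ⌊(12 + 12)/8⌋ = 3; p/q = (3·12 + 1)/(3·1 + 0) = 37/3; p² − 152·q² = 1369 − 1368 = 1.
  The first convergent with p² − 152·q² = 1 gives the fundamental solution (x₁, y₁) = (37, 3).
Step 2: Apply the recurrence (x_{n+1}, y_{n+1}) = (x₁x_n + 152y₁y_n, x₁y_n + y₁x_n) repeatedly.
  From (x_1, y_1) = (37, 3): x_2 = 37·37 + 152·3·3 = 2737; y_2 = 37·3 + 3·37 = 222.
  From (x_2, y_2) = (2737, 222): x_3 = 37·2737 + 152·3·222 = 202501; y_3 = 37·222 + 3·2737 = 16425.
  From (x_3, y_3) = (202501, 16425): x_4 = 37·202501 + 152·3·16425 = 14982337; y_4 = 37·16425 + 3·202501 = 1215228.
  From (x_4, y_4) = (14982337, 1215228): x_5 = 37·14982337 + 152·3·1215228 = 1108490437; y_5 = 37·1215228 + 3·14982337 = 89910447.
Step 3: Verify x_5² - 152·y_5² = 1228751048920450969 - 1228751048920450968 = 1 (should be 1). ✓

(x_1, y_1) = (37, 3); (x_5, y_5) = (1108490437, 89910447).


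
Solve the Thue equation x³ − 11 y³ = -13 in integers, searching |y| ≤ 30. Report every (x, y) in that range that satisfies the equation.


The equation is x³ - 11y³ = -13. For fixed y, x³ = 11·y³ − 13, so a solution requires the RHS to be a perfect cube.
Strategy: iterate y from -30 to 30, compute RHS = 11·y³ − 13, and check whether it is a (positive or negative) perfect cube.
Check small values of y:
  y = 0: RHS = -13 is not a perfect cube.
  y = 1: RHS = -2 is not a perfect cube.
  y = -1: RHS = -24 is not a perfect cube.
  y = 2: RHS = 75 is not a perfect cube.
  y = -2: RHS = -101 is not a perfect cube.
  y = 3: RHS = 284 is not a perfect cube.
  y = -3: RHS = -310 is not a perfect cube.
Continuing the search up to |y| = 30 finds no solutions either.
No (x, y) in the scanned range satisfies the equation.

No integer solutions with |y| ≤ 30.


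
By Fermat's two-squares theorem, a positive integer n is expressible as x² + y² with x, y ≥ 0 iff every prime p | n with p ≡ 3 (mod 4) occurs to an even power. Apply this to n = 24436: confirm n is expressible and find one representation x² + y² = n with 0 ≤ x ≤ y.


Step 1: Factor n = 24436 = 2^2 · 41 · 149.
Step 2: Check the mod-4 condition on each prime factor: 2 = 2 (special); 41 ≡ 1 (mod 4), exponent 1; 149 ≡ 1 (mod 4), exponent 1.
All primes ≡ 3 (mod 4) appear to even exponent (or don't appear), so by the two-squares theorem n IS expressible as a sum of two squares.
Step 3: Build a representation. Group n = k² · m with k = 2 and m = 41 · 149 = 6109 (a product of primes ≡ 1 (mod 4)); a representation of m scales to one of n via (k·x)² + (k·y)² = k²(x² + y²). Each prime p ≡ 1 (mod 4) is itself a sum of two squares; find a² by testing p − a² for a perfect square:
  41: 41 − 1² = 40, 41 − 2² = 37, 41 − 3² = 32, 41 − 4² = 25 = 5² ⇒ 41 = 4² + 5².
  149: 149 − 1² = 148, 149 − 2² = 145, 149 − 3² = 140, 149 − 4² = 133, 149 − 5² = 124, 149 − 6² = 113, 149 − 7² = 100 = 10² ⇒ 149 = 7² + 10².
  Combine using the Brahmagupta–Fibonacci identity (a² + b²)(c² + d²) = (ac − bd)² + (ad + bc)² = (ac + bd)² + (ad − bc)²:
  41 · 149 = 6109: from (4² + 5²)(7² + 10²), take (4·7 − 5·10, 4·10 + 5·7) = (28 − 50, 40 + 35) = (-22, 75); dropping signs (only squares matter) gives (22, 75); check 22² + 75² = 484 + 5625 = 6109 ✓.
  Scale by k = 2: (2·22, 2·75) = (44, 150).
Step 4: Order so x ≤ y and verify: 44² + 150² = 1936 + 22500 = 24436 = n. ✓

n = 24436 = 44² + 150² (one valid representation with x ≤ y).
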